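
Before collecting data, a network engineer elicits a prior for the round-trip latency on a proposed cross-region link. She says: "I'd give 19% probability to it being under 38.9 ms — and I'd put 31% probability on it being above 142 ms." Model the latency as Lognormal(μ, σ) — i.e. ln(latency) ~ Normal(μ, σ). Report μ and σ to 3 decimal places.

If T ~ Lognormal(μ,σ) then ln T ~ Normal(μ,σ), so the p-quantile of ln T is μ + z_p·σ.
ln(38.9) = 3.661 and ln(142) = 4.956; z_{0.19} = -0.8779, z_{0.69} = 0.4959.
σ = (4.956 − 3.661)/(0.4959 − (-0.8779)) = 0.943.
μ = 3.661 − (-0.8779)·0.943 = 4.488.

μ ≈ 4.488, σ ≈ 0.943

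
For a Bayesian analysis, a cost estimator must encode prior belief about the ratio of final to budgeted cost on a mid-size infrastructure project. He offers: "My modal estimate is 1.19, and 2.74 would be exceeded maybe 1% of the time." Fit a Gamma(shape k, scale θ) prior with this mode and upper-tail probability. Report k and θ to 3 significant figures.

Gamma(k,θ) with k>1 has mode (k−1)θ, so θ = 1.19/(k−1).
Need P(X < 2.74) = 0.99 with θ tied to k this way. Start at k = 2, θ = 1.19: P(X<2.74) ≈ 0.670.
Too low — raise k to concentrate. Iterating converges to k ≈ 7.87.
Then θ = 1.19/(7.87−1) ≈ 0.173.

k ≈ 7.87, θ ≈ 0.173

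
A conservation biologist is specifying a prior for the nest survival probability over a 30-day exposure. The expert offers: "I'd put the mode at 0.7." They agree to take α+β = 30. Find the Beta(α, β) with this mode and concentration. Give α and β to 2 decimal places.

For α,β > 1 the Beta mode is (α−1)/(α+β−2). With α+β = 30, the mode is (α−1)/28.
Set (α−1)/28 = 0.7 → α = 1 + 0.7·28 = 20.60.
β = 30 − α = 9.40.

α = 20.60, β = 9.40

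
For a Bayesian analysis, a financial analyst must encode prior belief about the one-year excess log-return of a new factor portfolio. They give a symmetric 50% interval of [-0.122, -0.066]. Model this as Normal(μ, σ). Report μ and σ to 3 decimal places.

μ = -0.094, σ = 0.042

A symmetric 50% interval runs μ ± z·σ with z = 0.6745.
Half-width = 0.028, so σ = 0.028/0.6745 = 0.042.
μ is the interval midpoint, -0.094.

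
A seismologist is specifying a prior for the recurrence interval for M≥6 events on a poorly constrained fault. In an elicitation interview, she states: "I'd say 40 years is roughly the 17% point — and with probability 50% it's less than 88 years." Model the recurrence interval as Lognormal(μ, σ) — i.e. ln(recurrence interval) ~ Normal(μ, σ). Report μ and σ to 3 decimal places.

μ ≈ 4.477, σ ≈ 0.826

If T ~ Lognormal(μ,σ) then ln T ~ Normal(μ,σ), so the p-quantile of ln T is μ + z_p·σ.
ln(40) = 3.689 and ln(88) = 4.477; z_{0.17} = -0.9542, z_{0.5} = 0.
σ = (4.477 − 3.689)/(0 − (-0.9542)) = 0.826.
μ = 3.689 − (-0.9542)·0.826 = 4.477.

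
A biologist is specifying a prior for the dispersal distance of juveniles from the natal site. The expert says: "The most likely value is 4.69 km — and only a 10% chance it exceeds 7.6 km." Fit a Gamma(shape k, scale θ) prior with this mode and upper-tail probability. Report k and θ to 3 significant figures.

Gamma(k,θ) with k>1 has mode (k−1)θ, so θ = 4.69/(k−1).
Need P(X < 7.6) = 0.9 with θ tied to k this way. Start at k = 2, θ = 4.69: P(X<7.6) ≈ 0.482.
Too low — raise k to concentrate. Iterating converges to k ≈ 9.08.
Then θ = 4.69/(9.08−1) ≈ 0.581.

k ≈ 9.08, θ ≈ 0.581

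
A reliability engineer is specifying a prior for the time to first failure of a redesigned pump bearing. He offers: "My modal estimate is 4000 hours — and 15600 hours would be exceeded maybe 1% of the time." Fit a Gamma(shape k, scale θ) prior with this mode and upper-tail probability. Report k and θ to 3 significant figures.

k ≈ 3.27, θ ≈ 1760

Gamma(k,θ) with k>1 has mode (k−1)θ, so θ = 4000/(k−1).
Need P(X < 15600) = 0.99 with θ tied to k this way. Start at k = 2, θ = 4000: P(X<15600) ≈ 0.901.
Too low — raise k to concentrate. Iterating converges to k ≈ 3.27.
Then θ = 4000/(3.27−1) ≈ 1760.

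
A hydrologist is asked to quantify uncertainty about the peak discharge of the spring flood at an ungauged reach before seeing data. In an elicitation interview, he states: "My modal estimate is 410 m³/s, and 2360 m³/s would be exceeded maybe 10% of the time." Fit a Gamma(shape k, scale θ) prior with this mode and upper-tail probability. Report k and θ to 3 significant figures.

Gamma(k,θ) with k>1 has mode (k−1)θ, so θ = 410/(k−1).
Need P(X < 2360) = 0.9 with θ tied to k this way. Start at k = 2, θ = 410: P(X<2360) ≈ 0.979.
Too high — lower k to spread out. Iterating converges to k ≈ 1.56.
Then θ = 410/(1.56−1) ≈ 733.

k ≈ 1.56, θ ≈ 733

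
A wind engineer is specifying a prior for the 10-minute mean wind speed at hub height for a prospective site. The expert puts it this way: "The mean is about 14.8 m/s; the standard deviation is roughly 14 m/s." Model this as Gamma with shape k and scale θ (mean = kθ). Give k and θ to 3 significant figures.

k ≈ 1.12, θ ≈ 13.2

For Gamma(k, scale θ): mean = kθ, variance = kθ², so CV = 1/√k.
CV = SD/mean = 14/14.8 = 0.9459, hence k = 1/CV² = 1.12.
Then θ = mean/k = 14.8/1.12 = 13.2.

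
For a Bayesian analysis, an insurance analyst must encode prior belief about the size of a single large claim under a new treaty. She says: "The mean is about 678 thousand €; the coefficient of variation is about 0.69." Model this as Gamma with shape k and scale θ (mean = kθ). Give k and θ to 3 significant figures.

k ≈ 2.1, θ ≈ 323

For Gamma(k, scale θ): mean = kθ, variance = kθ², so CV = 1/√k.
CV = 0.69, hence k = 1/CV² = 2.1.
Then θ = mean/k = 678/2.1 = 323.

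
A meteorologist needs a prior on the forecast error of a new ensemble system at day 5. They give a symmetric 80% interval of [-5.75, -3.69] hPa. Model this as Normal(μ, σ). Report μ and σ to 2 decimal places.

A symmetric 80% interval runs μ ± z·σ with z = 1.282.
Half-width = 1.03, so σ = 1.03/1.282 = 0.80.
μ is the interval midpoint, -4.72.

μ = -4.72, σ = 0.80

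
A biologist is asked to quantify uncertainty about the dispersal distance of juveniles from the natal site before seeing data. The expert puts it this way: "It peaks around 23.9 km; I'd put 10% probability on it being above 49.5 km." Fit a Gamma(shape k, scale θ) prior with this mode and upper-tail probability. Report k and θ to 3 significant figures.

Gamma(k,θ) with k>1 has mode (k−1)θ, so θ = 23.9/(k−1).
Need P(X < 49.5) = 0.9 with θ tied to k this way. Start at k = 2, θ = 23.9: P(X<49.5) ≈ 0.613.
Too low — raise k to concentrate. Iterating converges to k ≈ 4.62.
Then θ = 23.9/(4.62−1) ≈ 6.6.

k ≈ 4.62, θ ≈ 6.6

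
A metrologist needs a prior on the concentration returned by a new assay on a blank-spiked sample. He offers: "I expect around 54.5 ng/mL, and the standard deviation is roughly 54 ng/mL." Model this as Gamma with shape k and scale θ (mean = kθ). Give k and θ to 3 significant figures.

k ≈ 1.02, θ ≈ 53.5

For Gamma(k, scale θ): mean = kθ, variance = kθ², so CV = 1/√k.
CV = SD/mean = 54/54.5 = 0.9908, hence k = 1/CV² = 1.02.
Then θ = mean/k = 54.5/1.02 = 53.5.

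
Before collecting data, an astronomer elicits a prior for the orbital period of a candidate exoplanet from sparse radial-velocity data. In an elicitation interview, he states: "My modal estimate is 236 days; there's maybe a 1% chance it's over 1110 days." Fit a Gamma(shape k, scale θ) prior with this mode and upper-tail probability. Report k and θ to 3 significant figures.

k ≈ 2.67, θ ≈ 142

Gamma(k,θ) with k>1 has mode (k−1)θ, so θ = 236/(k−1).
Need P(X < 1110) = 0.99 with θ tied to k this way. Start at k = 2, θ = 236: P(X<1110) ≈ 0.948.
Too low — raise k to concentrate. Iterating converges to k ≈ 2.67.
Then θ = 236/(2.67−1) ≈ 142.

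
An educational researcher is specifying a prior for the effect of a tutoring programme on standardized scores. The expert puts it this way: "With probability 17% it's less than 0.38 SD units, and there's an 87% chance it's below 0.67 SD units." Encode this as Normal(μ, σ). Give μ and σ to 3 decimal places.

The p-quantile of Normal(μ,σ) is μ + z_p·σ, with z_{0.17} = -0.9542 and z_{0.87} = 1.126.
Eliminate σ: μ = (z₂·x₁ − z₁·x₂)/(z₂ − z₁) = (1.126·0.38 − (-0.9542)·0.67)/2.081 = 0.513.
Then σ = (x₂ − x₁)/(z₂ − z₁) = (0.67 − 0.38)/2.081 = 0.139.

μ = 0.513, σ = 0.139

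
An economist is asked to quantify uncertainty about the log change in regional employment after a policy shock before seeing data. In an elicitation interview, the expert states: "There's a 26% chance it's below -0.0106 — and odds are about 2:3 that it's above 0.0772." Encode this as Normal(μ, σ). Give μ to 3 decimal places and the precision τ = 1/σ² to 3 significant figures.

For Normal(μ,σ), the p-quantile is μ + z_p·σ. Here z_{0.26} = -0.6433, z_{0.6} = 0.2533.
So -0.0106 = μ − 0.6433σ and 0.0772 = μ + 0.2533σ.
Subtracting: σ = (0.0772 − -0.0106)/(0.2533 − (-0.6433)) = 0.098.
Then μ = -0.0106 − (-0.6433)·0.098 = 0.052.
Precision τ = 1/σ² = 1/0.09792² = 104.

μ = 0.052, τ = 104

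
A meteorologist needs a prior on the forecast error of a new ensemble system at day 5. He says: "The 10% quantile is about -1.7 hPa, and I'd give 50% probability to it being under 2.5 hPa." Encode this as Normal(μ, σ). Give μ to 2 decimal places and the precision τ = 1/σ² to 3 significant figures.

μ = 2.50, τ = 0.0931

For Normal(μ,σ), the p-quantile is μ + z_p·σ. Here z_{0.1} = -1.282, z_{0.5} = 0.
So -1.7 = μ − 1.282σ and 2.5 = μ + 0σ.
Subtracting: σ = (2.5 − -1.7)/(0 − (-1.282)) = 3.28.
Then μ = -1.7 − (-1.282)·3.28 = 2.50.
Precision τ = 1/σ² = 1/3.277² = 0.0931.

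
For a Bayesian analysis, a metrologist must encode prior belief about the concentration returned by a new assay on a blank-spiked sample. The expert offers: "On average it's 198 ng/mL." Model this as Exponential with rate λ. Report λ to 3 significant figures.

λ ≈ 0.00505

Exponential mean = 1/λ, so λ = 1/198.0 = 0.00505.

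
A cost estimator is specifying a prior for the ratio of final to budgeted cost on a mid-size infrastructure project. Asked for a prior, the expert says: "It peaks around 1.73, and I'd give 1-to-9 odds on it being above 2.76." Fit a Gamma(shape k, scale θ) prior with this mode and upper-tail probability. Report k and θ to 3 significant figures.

k ≈ 9.61, θ ≈ 0.201

Gamma(k,θ) with k>1 has mode (k−1)θ, so θ = 1.73/(k−1).
Need P(X < 2.76) = 0.9 with θ tied to k this way. Start at k = 2, θ = 1.73: P(X<2.76) ≈ 0.474.
Too low — raise k to concentrate. Iterating converges to k ≈ 9.61.
Then θ = 1.73/(9.61−1) ≈ 0.201.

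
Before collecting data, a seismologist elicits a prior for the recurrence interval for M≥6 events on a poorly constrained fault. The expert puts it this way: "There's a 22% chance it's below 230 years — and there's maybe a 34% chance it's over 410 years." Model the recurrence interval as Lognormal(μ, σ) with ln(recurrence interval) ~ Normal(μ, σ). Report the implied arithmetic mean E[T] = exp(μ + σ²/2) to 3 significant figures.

E[T] ≈ 378 years

If T ~ Lognormal(μ,σ) then ln T ~ Normal(μ,σ), so the p-quantile of ln T is μ + z_p·σ.
ln(230) = 5.438 and ln(410) = 6.016; z_{0.22} = -0.7722, z_{0.66} = 0.4125.
σ = (6.016 − 5.438)/(0.4125 − (-0.7722)) = 0.488.
μ = 5.438 − (-0.7722)·0.488 = 5.815.
E[T] = exp(μ + σ²/2) = exp(5.815 + 0.1191) = 378 years.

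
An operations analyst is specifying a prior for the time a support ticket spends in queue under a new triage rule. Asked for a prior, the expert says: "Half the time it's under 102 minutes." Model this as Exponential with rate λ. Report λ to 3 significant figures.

Exponential median = ln 2 / λ, so λ = ln 2 / 102.0 = 0.0068.

λ ≈ 0.0068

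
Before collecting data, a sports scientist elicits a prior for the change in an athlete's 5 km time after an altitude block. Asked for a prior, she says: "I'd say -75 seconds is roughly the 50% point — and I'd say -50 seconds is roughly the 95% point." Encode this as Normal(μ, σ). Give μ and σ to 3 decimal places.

For Normal(μ,σ), the p-quantile is μ + z_p·σ. Here z_{0.5} = 0, z_{0.95} = 1.645.
So -75 = μ + 0σ and -50 = μ + 1.645σ.
Subtracting: σ = (-50 − -75)/(1.645 − (0)) = 15.199.
Then μ = -75 − (0)·15.199 = -75.000.

μ = -75.000, σ = 15.199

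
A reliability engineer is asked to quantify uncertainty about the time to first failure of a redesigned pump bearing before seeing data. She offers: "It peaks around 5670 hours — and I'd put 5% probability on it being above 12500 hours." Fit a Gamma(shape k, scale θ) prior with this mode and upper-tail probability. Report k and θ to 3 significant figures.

k ≈ 5.4, θ ≈ 1290

Gamma(k,θ) with k>1 has mode (k−1)θ, so θ = 5670/(k−1).
Need P(X < 12500) = 0.95 with θ tied to k this way. Start at k = 2, θ = 5670: P(X<12500) ≈ 0.647.
Too low — raise k to concentrate. Iterating converges to k ≈ 5.4.
Then θ = 5670/(5.4−1) ≈ 1290.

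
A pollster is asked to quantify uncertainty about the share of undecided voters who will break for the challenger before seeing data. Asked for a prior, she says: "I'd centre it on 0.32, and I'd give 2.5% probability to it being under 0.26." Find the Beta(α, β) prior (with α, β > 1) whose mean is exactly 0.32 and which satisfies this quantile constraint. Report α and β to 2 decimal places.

α ≈ 70.10, β ≈ 148.97

With mean 0.32 fixed, write α = 0.32s, β = 0.68s where s = α+β.
Need P(θ < 0.26) = 0.025 under Beta(0.32s, 0.68s). Normal approximation: (q−m)/√(m(1−m)/s) ≈ z_{0.025} = -1.96, so s ≈ 0.32·0.68·(-1.96)²/(0.26−0.32)² = 232.2.
At s = 232.2: P(θ<0.26) ≈ 0.022. Adjusting to match 0.025 gives s ≈ 219.07.
So α = 0.32·219.07 ≈ 70.10, β = 0.68·219.07 ≈ 148.97.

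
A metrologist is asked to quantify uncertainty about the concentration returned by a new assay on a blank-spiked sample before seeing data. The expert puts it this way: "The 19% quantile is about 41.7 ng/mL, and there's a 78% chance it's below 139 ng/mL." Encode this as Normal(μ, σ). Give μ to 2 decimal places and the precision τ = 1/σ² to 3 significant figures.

For Normal(μ,σ), the p-quantile is μ + z_p·σ. Here z_{0.19} = -0.8779, z_{0.78} = 0.7722.
So 41.7 = μ − 0.8779σ and 139 = μ + 0.7722σ.
Subtracting: σ = (139 − 41.7)/(0.7722 − (-0.8779)) = 58.97.
Then μ = 41.7 − (-0.8779)·58.97 = 93.47.
Precision τ = 1/σ² = 1/58.97² = 0.000288.

μ = 93.47, τ = 0.000288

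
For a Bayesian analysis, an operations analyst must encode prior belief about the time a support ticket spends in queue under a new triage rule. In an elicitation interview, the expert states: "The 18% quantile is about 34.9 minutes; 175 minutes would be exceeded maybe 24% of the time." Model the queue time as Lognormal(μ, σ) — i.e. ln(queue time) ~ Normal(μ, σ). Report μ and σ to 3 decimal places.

If T ~ Lognormal(μ,σ) then ln T ~ Normal(μ,σ), so the p-quantile of ln T is μ + z_p·σ.
ln(34.9) = 3.552 and ln(175) = 5.165; z_{0.18} = -0.9154, z_{0.76} = 0.7063.
σ = (5.165 − 3.552)/(0.7063 − (-0.9154)) = 0.994.
μ = 3.552 − (-0.9154)·0.994 = 4.463.

μ ≈ 4.463, σ ≈ 0.994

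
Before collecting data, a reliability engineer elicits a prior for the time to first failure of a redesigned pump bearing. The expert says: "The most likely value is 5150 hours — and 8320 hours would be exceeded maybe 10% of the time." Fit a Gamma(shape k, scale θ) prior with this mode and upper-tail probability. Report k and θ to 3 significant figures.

k ≈ 9.18, θ ≈ 630

Gamma(k,θ) with k>1 has mode (k−1)θ, so θ = 5150/(k−1).
Need P(X < 8320) = 0.9 with θ tied to k this way. Start at k = 2, θ = 5150: P(X<8320) ≈ 0.480.
Too low — raise k to concentrate. Iterating converges to k ≈ 9.18.
Then θ = 5150/(9.18−1) ≈ 630.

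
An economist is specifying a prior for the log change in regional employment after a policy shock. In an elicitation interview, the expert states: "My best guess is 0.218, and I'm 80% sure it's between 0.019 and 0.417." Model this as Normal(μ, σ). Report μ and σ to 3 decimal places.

μ = 0.218, σ = 0.155

A symmetric 80% interval runs μ ± z·σ with z = 1.282.
Half-width = 0.199, so σ = 0.199/1.282 = 0.155.
μ is the stated best guess, 0.218.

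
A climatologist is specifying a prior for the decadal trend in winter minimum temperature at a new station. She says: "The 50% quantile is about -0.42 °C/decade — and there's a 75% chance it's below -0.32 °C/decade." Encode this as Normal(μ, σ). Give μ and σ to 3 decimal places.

For Normal(μ,σ), the p-quantile is μ + z_p·σ. Here z_{0.5} = 0, z_{0.75} = 0.6745.
So -0.42 = μ + 0σ and -0.32 = μ + 0.6745σ.
Subtracting: σ = (-0.32 − -0.42)/(0.6745 − (0)) = 0.148.
Then μ = -0.42 − (0)·0.148 = -0.420.

μ = -0.420, σ = 0.148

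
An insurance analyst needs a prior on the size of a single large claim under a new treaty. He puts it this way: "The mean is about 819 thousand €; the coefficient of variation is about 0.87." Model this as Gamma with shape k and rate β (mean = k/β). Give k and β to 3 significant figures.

For Gamma(k, rate β): mean = k/β, variance = k/β², so CV = 1/√k.
CV = 0.87, hence k = 1/CV² = 1.32.
Then β = k/mean = 1.32/819 = 0.00161.

k ≈ 1.32, β ≈ 0.00161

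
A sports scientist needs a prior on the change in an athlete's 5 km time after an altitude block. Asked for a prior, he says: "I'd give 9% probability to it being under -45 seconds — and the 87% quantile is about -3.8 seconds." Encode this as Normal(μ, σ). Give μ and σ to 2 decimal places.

For Normal(μ,σ), the p-quantile is μ + z_p·σ. Here z_{0.09} = -1.341, z_{0.87} = 1.126.
So -45 = μ − 1.341σ and -3.8 = μ + 1.126σ.
Subtracting: σ = (-3.8 − -45)/(1.126 − (-1.341)) = 16.70.
Then μ = -45 − (-1.341)·16.70 = -22.61.

μ = -22.61, σ = 16.70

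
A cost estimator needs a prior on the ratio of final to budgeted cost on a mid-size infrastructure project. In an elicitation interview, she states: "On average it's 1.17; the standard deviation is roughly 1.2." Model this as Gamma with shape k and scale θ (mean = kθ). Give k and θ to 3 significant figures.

For Gamma(k, scale θ): mean = kθ, variance = kθ², so CV = 1/√k.
CV = SD/mean = 1.2/1.17 = 1.026, hence k = 1/CV² = 0.951.
Then θ = mean/k = 1.17/0.951 = 1.23.

k ≈ 0.951, θ ≈ 1.23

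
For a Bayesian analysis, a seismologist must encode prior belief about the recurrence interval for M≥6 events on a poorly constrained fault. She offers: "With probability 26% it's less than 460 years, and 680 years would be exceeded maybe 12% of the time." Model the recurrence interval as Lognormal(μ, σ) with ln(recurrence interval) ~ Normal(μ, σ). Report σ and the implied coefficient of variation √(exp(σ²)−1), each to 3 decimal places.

σ ≈ 0.215, CV ≈ 0.217

If T ~ Lognormal(μ,σ) then ln T ~ Normal(μ,σ), so the p-quantile of ln T is μ + z_p·σ.
ln(460) = 6.131 and ln(680) = 6.522; z_{0.26} = -0.6433, z_{0.88} = 1.175.
σ = (6.522 − 6.131)/(1.175 − (-0.6433)) = 0.215.
μ = 6.131 − (-0.6433)·0.215 = 6.270.
CV = √(exp(σ²)−1) = √(exp(0.0462)−1) = 0.217.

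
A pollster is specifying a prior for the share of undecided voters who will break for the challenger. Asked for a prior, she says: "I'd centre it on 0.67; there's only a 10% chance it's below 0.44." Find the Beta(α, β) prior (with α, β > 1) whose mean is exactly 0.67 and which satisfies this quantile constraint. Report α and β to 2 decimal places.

α ≈ 4.76, β ≈ 2.35

With mean 0.67 fixed, write α = 0.67s, β = 0.33s where s = α+β.
Need P(θ < 0.44) = 0.1 under Beta(0.67s, 0.33s). Normal approximation: (q−m)/√(m(1−m)/s) ≈ z_{0.1} = -1.28, so s ≈ 0.67·0.33·(-1.28)²/(0.44−0.67)² = 6.9.
At s = 6.9: P(θ<0.44) ≈ 0.104. Adjusting to match 0.1 gives s ≈ 7.11.
So α = 0.67·7.11 ≈ 4.76, β = 0.33·7.11 ≈ 2.35.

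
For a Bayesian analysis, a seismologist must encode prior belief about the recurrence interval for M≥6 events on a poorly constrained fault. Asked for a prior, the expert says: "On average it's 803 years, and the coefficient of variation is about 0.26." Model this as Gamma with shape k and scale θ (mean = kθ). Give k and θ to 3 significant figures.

For Gamma(k, scale θ): mean = kθ, variance = kθ², so CV = 1/√k.
CV = 0.26, hence k = 1/CV² = 14.8.
Then θ = mean/k = 803/14.8 = 54.3.

k ≈ 14.8, θ ≈ 54.3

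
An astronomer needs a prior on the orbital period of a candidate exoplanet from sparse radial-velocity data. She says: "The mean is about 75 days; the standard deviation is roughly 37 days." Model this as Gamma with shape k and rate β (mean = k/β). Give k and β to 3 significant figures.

For Gamma(k, rate β): mean = k/β, variance = k/β², so CV = 1/√k.
CV = SD/mean = 37/75 = 0.4933, hence k = 1/CV² = 4.11.
Then β = k/mean = 4.11/75 = 0.0548.

k ≈ 4.11, β ≈ 0.0548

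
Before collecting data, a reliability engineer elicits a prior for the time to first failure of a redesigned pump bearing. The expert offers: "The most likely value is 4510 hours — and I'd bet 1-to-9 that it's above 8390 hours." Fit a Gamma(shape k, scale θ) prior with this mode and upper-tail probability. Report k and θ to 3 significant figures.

Gamma(k,θ) with k>1 has mode (k−1)θ, so θ = 4510/(k−1).
Need P(X < 8390) = 0.9 with θ tied to k this way. Start at k = 2, θ = 4510: P(X<8390) ≈ 0.555.
Too low — raise k to concentrate. Iterating converges to k ≈ 5.95.
Then θ = 4510/(5.95−1) ≈ 910.

k ≈ 5.95, θ ≈ 910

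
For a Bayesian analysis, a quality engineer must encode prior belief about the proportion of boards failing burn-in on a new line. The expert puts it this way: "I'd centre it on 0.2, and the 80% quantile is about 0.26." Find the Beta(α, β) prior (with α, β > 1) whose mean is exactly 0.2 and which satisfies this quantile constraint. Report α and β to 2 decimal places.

With mean 0.2 fixed, write α = 0.2s, β = 0.8s where s = α+β.
Need P(θ < 0.26) = 0.8 under Beta(0.2s, 0.8s). Normal approximation: (q−m)/√(m(1−m)/s) ≈ z_{0.8} = 0.842, so s ≈ 0.2·0.8·(0.842)²/(0.26−0.2)² = 31.5.
At s = 31.5: P(θ<0.26) ≈ 0.808. Adjusting to match 0.8 gives s ≈ 28.89.
So α = 0.2·28.89 ≈ 5.78, β = 0.8·28.89 ≈ 23.11.

α ≈ 5.78, β ≈ 23.11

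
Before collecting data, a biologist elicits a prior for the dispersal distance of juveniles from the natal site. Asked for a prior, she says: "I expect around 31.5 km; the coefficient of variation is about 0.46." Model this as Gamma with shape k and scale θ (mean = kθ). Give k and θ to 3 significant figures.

k ≈ 4.73, θ ≈ 6.67

For Gamma(k, scale θ): mean = kθ, variance = kθ², so CV = 1/√k.
CV = 0.46, hence k = 1/CV² = 4.73.
Then θ = mean/k = 31.5/4.73 = 6.67.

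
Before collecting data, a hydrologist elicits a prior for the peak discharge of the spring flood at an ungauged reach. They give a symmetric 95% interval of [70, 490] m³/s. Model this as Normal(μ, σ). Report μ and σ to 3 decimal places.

μ = 280.000, σ = 107.145

A symmetric 95% interval runs μ ± z·σ with z = 1.96.
Half-width = 210, so σ = 210/1.96 = 107.145.
μ is the interval midpoint, 280.000.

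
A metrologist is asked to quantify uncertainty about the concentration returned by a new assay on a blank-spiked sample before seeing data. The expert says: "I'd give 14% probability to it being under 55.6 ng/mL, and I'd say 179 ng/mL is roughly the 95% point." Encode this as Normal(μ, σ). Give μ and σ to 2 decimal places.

μ = 104.52, σ = 45.28

For Normal(μ,σ), the p-quantile is μ + z_p·σ. Here z_{0.14} = -1.08, z_{0.95} = 1.645.
So 55.6 = μ − 1.08σ and 179 = μ + 1.645σ.
Subtracting: σ = (179 − 55.6)/(1.645 − (-1.08)) = 45.28.
Then μ = 55.6 − (-1.08)·45.28 = 104.52.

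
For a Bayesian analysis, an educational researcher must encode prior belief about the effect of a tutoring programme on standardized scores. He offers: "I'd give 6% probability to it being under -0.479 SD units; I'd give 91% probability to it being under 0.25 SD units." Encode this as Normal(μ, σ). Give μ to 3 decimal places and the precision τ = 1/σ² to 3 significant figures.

The p-quantile of Normal(μ,σ) is μ + z_p·σ, with z_{0.06} = -1.555 and z_{0.91} = 1.341.
Eliminate σ: μ = (z₂·x₁ − z₁·x₂)/(z₂ − z₁) = (1.341·-0.479 − (-1.555)·0.25)/2.896 = -0.088.
Then σ = (x₂ − x₁)/(z₂ − z₁) = (0.25 − -0.479)/2.896 = 0.252.
Precision τ = 1/σ² = 1/0.2518² = 15.8.

μ = -0.088, τ = 15.8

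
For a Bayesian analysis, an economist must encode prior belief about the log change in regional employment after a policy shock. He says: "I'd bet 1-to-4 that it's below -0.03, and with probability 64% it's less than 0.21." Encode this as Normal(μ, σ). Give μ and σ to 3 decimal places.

μ = 0.138, σ = 0.200

The p-quantile of Normal(μ,σ) is μ + z_p·σ, with z_{0.2} = -0.8416 and z_{0.64} = 0.3585.
Eliminate σ: μ = (z₂·x₁ − z₁·x₂)/(z₂ − z₁) = (0.3585·-0.03 − (-0.8416)·0.21)/1.2 = 0.138.
Then σ = (x₂ − x₁)/(z₂ − z₁) = (0.21 − -0.03)/1.2 = 0.200.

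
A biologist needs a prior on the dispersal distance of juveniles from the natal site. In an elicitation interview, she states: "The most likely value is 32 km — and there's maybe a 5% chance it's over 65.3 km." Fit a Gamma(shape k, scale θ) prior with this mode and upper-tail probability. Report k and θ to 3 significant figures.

k ≈ 6.44, θ ≈ 5.88

Gamma(k,θ) with k>1 has mode (k−1)θ, so θ = 32/(k−1).
Need P(X < 65.3) = 0.95 with θ tied to k this way. Start at k = 2, θ = 32: P(X<65.3) ≈ 0.605.
Too low — raise k to concentrate. Iterating converges to k ≈ 6.44.
Then θ = 32/(6.44−1) ≈ 5.88.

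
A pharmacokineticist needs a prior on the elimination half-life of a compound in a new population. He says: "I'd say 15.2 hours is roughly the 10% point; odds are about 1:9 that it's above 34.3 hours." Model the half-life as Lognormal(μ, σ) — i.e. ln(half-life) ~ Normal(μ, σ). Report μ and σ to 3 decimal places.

If T ~ Lognormal(μ,σ) then ln T ~ Normal(μ,σ), so the p-quantile of ln T is μ + z_p·σ.
ln(15.2) = 2.721 and ln(34.3) = 3.535; z_{0.1} = -1.282, z_{0.9} = 1.282.
σ = (3.535 − 2.721)/(1.282 − (-1.282)) = 0.318.
μ = 2.721 − (-1.282)·0.318 = 3.128.

μ ≈ 3.128, σ ≈ 0.318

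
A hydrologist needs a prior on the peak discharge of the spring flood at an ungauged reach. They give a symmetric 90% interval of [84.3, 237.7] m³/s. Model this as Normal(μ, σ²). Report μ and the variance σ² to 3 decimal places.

μ = 161.000, σ² = 2174.384

A symmetric 90% interval runs μ ± z·σ with z = 1.645.
Half-width = 76.7, so σ = 76.7/1.645 = 46.6303 and σ² = 2174.384.
μ is the interval midpoint, 161.000.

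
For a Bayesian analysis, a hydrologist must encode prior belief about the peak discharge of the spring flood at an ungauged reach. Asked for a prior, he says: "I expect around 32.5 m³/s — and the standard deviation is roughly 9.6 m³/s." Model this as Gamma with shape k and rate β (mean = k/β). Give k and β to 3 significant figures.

For Gamma(k, rate β): mean = k/β, variance = k/β², so CV = 1/√k.
CV = SD/mean = 9.6/32.5 = 0.2954, hence k = 1/CV² = 11.5.
Then β = k/mean = 11.5/32.5 = 0.353.

k ≈ 11.5, β ≈ 0.353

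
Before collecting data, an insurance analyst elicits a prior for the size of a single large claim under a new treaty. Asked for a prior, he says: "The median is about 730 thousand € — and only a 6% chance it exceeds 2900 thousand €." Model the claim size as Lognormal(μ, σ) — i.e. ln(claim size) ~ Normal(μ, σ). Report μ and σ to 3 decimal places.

If T ~ Lognormal(μ,σ) then ln T ~ Normal(μ,σ), so the p-quantile of ln T is μ + z_p·σ.
ln(730) = 6.593 and ln(2900) = 7.972; z_{0.5} = 0, z_{0.94} = 1.555.
σ = (7.972 − 6.593)/(1.555 − (0)) = 0.887.
μ = 6.593 − (0)·0.887 = 6.593.

μ ≈ 6.593, σ ≈ 0.887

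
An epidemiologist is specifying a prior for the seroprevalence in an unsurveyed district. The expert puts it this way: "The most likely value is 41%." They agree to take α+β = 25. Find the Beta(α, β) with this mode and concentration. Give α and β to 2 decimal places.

For α,β > 1 the Beta mode is (α−1)/(α+β−2). With α+β = 25, the mode is (α−1)/23.
Set (α−1)/23 = 0.41 → α = 1 + 0.41·23 = 10.43.
β = 25 − α = 14.57.

α = 10.43, β = 14.57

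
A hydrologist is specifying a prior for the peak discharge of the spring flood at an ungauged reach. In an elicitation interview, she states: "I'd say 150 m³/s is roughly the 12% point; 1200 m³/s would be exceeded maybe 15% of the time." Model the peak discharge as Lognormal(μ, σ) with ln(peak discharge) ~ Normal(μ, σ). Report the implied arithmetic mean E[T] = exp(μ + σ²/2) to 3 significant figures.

E[T] ≈ 705 m³/s

If T ~ Lognormal(μ,σ) then ln T ~ Normal(μ,σ), so the p-quantile of ln T is μ + z_p·σ.
ln(150) = 5.011 and ln(1200) = 7.09; z_{0.12} = -1.175, z_{0.85} = 1.036.
σ = (7.09 − 5.011)/(1.036 − (-1.175)) = 0.940.
μ = 5.011 − (-1.175)·0.940 = 6.115.
E[T] = exp(μ + σ²/2) = exp(6.115 + 0.4421) = 705 m³/s.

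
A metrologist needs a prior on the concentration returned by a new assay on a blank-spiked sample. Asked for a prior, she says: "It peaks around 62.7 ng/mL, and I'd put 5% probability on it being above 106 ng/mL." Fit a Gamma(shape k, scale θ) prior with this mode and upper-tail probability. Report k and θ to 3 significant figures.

Gamma(k,θ) with k>1 has mode (k−1)θ, so θ = 62.7/(k−1).
Need P(X < 106) = 0.95 with θ tied to k this way. Start at k = 2, θ = 62.7: P(X<106) ≈ 0.504.
Too low — raise k to concentrate. Iterating converges to k ≈ 11.1.
Then θ = 62.7/(11.1−1) ≈ 6.19.

k ≈ 11.1, θ ≈ 6.19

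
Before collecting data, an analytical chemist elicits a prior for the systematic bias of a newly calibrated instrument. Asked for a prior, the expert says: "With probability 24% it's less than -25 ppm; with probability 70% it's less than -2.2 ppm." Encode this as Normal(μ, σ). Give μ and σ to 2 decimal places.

The p-quantile of Normal(μ,σ) is μ + z_p·σ, with z_{0.24} = -0.7063 and z_{0.7} = 0.5244.
Eliminate σ: μ = (z₂·x₁ − z₁·x₂)/(z₂ − z₁) = (0.5244·-25 − (-0.7063)·-2.2)/1.231 = -11.92.
Then σ = (x₂ − x₁)/(z₂ − z₁) = (-2.2 − -25)/1.231 = 18.53.

μ = -11.92, σ = 18.53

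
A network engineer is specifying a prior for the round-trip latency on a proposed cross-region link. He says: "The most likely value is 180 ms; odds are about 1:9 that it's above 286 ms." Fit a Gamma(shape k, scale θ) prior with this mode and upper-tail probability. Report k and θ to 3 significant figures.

Gamma(k,θ) with k>1 has mode (k−1)θ, so θ = 180/(k−1).
Need P(X < 286) = 0.9 with θ tied to k this way. Start at k = 2, θ = 180: P(X<286) ≈ 0.471.
Too low — raise k to concentrate. Iterating converges to k ≈ 9.75.
Then θ = 180/(9.75−1) ≈ 20.6.

k ≈ 9.75, θ ≈ 20.6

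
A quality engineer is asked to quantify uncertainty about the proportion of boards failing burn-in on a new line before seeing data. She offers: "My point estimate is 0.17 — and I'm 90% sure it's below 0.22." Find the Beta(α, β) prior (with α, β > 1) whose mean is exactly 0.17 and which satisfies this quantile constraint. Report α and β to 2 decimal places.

With mean 0.17 fixed, write α = 0.17s, β = 0.83s where s = α+β.
Need P(θ < 0.22) = 0.9 under Beta(0.17s, 0.83s). Normal approximation: (q−m)/√(m(1−m)/s) ≈ z_{0.9} = 1.28, so s ≈ 0.17·0.83·(1.28)²/(0.22−0.17)² = 92.7.
At s = 92.7: P(θ<0.22) ≈ 0.895. Adjusting to match 0.9 gives s ≈ 97.16.
So α = 0.17·97.16 ≈ 16.52, β = 0.83·97.16 ≈ 80.64.

α ≈ 16.52, β ≈ 80.64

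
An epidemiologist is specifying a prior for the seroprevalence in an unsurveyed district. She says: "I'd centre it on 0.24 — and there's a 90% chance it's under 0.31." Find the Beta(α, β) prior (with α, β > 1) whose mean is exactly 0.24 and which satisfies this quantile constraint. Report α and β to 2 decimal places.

α ≈ 15.27, β ≈ 48.34

With mean 0.24 fixed, write α = 0.24s, β = 0.76s where s = α+β.
Need P(θ < 0.31) = 0.9 under Beta(0.24s, 0.76s). Normal approximation: (q−m)/√(m(1−m)/s) ≈ z_{0.9} = 1.28, so s ≈ 0.24·0.76·(1.28)²/(0.31−0.24)² = 61.1.
At s = 61.1: P(θ<0.31) ≈ 0.896. Adjusting to match 0.9 gives s ≈ 63.61.
So α = 0.24·63.61 ≈ 15.27, β = 0.76·63.61 ≈ 48.34.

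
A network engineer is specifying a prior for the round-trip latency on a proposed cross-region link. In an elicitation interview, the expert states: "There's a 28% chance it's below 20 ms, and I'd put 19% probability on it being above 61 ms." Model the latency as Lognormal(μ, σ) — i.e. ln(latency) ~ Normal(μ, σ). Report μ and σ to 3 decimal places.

μ ≈ 3.441, σ ≈ 0.763

If T ~ Lognormal(μ,σ) then ln T ~ Normal(μ,σ), so the p-quantile of ln T is μ + z_p·σ.
ln(20) = 2.996 and ln(61) = 4.111; z_{0.28} = -0.5828, z_{0.81} = 0.8779.
σ = (4.111 − 2.996)/(0.8779 − (-0.5828)) = 0.763.
μ = 2.996 − (-0.5828)·0.763 = 3.441.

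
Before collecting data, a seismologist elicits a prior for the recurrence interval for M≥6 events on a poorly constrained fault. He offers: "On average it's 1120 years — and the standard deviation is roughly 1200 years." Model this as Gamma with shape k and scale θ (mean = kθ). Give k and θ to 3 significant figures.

k ≈ 0.871, θ ≈ 1290

For Gamma(k, scale θ): mean = kθ, variance = kθ², so CV = 1/√k.
CV = SD/mean = 1200/1120 = 1.071, hence k = 1/CV² = 0.871.
Then θ = mean/k = 1120/0.871 = 1290.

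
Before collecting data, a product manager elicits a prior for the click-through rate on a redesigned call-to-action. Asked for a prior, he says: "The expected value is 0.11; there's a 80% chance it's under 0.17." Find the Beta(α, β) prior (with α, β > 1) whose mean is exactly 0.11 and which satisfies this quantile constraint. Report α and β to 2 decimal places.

α ≈ 1.56, β ≈ 12.65

With mean 0.11 fixed, write α = 0.11s, β = 0.89s where s = α+β.
Need P(θ < 0.17) = 0.8 under Beta(0.11s, 0.89s). Normal approximation: (q−m)/√(m(1−m)/s) ≈ z_{0.8} = 0.842, so s ≈ 0.11·0.89·(0.842)²/(0.17−0.11)² = 19.3.
At s = 19.3: P(θ<0.17) ≈ 0.820. Adjusting to match 0.8 gives s ≈ 14.22.
So α = 0.11·14.22 ≈ 1.56, β = 0.89·14.22 ≈ 12.65.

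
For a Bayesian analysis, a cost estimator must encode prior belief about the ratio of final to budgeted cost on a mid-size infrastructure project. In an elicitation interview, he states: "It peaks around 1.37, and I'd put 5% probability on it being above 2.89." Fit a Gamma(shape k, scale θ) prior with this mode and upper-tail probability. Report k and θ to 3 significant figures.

k ≈ 5.96, θ ≈ 0.276

Gamma(k,θ) with k>1 has mode (k−1)θ, so θ = 1.37/(k−1).
Need P(X < 2.89) = 0.95 with θ tied to k this way. Start at k = 2, θ = 1.37: P(X<2.89) ≈ 0.623.
Too low — raise k to concentrate. Iterating converges to k ≈ 5.96.
Then θ = 1.37/(5.96−1) ≈ 0.276.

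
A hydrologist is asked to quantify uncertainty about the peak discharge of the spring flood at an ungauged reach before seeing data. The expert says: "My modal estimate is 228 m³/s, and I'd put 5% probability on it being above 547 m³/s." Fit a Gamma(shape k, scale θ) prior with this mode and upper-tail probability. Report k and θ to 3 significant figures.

k ≈ 4.56, θ ≈ 64

Gamma(k,θ) with k>1 has mode (k−1)θ, so θ = 228/(k−1).
Need P(X < 547) = 0.95 with θ tied to k this way. Start at k = 2, θ = 228: P(X<547) ≈ 0.691.
Too low — raise k to concentrate. Iterating converges to k ≈ 4.56.
Then θ = 228/(4.56−1) ≈ 64.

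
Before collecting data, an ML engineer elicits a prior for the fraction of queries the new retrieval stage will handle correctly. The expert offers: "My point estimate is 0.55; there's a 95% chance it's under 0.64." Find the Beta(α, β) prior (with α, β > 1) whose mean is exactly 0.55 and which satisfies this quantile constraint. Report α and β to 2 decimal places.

With mean 0.55 fixed, write α = 0.55s, β = 0.45s where s = α+β.
Need P(θ < 0.64) = 0.95 under Beta(0.55s, 0.45s). Normal approximation: (q−m)/√(m(1−m)/s) ≈ z_{0.95} = 1.64, so s ≈ 0.55·0.45·(1.64)²/(0.64−0.55)² = 82.7.
At s = 82.7: P(θ<0.64) ≈ 0.952. Adjusting to match 0.95 gives s ≈ 80.51.
So α = 0.55·80.51 ≈ 44.28, β = 0.45·80.51 ≈ 36.23.

α ≈ 44.28, β ≈ 36.23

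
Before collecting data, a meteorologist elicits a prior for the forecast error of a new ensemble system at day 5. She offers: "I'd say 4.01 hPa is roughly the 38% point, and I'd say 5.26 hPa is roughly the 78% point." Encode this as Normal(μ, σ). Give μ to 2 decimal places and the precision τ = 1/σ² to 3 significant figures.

For Normal(μ,σ), the p-quantile is μ + z_p·σ. Here z_{0.38} = -0.3055, z_{0.78} = 0.7722.
So 4.01 = μ − 0.3055σ and 5.26 = μ + 0.7722σ.
Subtracting: σ = (5.26 − 4.01)/(0.7722 − (-0.3055)) = 1.16.
Then μ = 4.01 − (-0.3055)·1.16 = 4.36.
Precision τ = 1/σ² = 1/1.16² = 0.743.

μ = 4.36, τ = 0.743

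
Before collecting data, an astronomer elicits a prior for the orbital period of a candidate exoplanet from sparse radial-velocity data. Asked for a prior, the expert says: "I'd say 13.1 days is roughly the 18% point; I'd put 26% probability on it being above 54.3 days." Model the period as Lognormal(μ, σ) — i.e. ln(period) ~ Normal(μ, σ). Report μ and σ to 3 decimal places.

μ ≈ 3.408, σ ≈ 0.912

If T ~ Lognormal(μ,σ) then ln T ~ Normal(μ,σ), so the p-quantile of ln T is μ + z_p·σ.
ln(13.1) = 2.573 and ln(54.3) = 3.995; z_{0.18} = -0.9154, z_{0.74} = 0.6433.
σ = (3.995 − 2.573)/(0.6433 − (-0.9154)) = 0.912.
μ = 2.573 − (-0.9154)·0.912 = 3.408.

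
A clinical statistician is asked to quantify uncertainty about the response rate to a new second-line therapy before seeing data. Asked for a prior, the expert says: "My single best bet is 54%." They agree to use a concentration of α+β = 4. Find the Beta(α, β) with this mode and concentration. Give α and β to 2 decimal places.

For α,β > 1 the Beta mode is (α−1)/(α+β−2). With α+β = 4, the mode is (α−1)/2.
Set (α−1)/2 = 0.54 → α = 1 + 0.54·2 = 2.08.
β = 4 − α = 1.92.

α = 2.08, β = 1.92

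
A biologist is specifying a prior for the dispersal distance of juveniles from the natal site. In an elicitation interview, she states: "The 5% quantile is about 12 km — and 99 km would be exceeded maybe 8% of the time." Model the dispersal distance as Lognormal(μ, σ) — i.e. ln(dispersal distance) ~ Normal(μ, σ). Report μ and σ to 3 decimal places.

μ ≈ 3.623, σ ≈ 0.692

If T ~ Lognormal(μ,σ) then ln T ~ Normal(μ,σ), so the p-quantile of ln T is μ + z_p·σ.
ln(12) = 2.485 and ln(99) = 4.595; z_{0.05} = -1.645, z_{0.92} = 1.405.
σ = (4.595 − 2.485)/(1.405 − (-1.645)) = 0.692.
μ = 2.485 − (-1.645)·0.692 = 3.623.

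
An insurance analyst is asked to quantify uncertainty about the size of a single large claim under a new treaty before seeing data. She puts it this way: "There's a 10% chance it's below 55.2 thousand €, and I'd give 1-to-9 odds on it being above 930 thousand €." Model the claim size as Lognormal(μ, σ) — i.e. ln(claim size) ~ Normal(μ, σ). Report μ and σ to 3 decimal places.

If T ~ Lognormal(μ,σ) then ln T ~ Normal(μ,σ), so the p-quantile of ln T is μ + z_p·σ.
ln(55.2) = 4.011 and ln(930) = 6.835; z_{0.1} = -1.282, z_{0.9} = 1.282.
σ = (6.835 − 4.011)/(1.282 − (-1.282)) = 1.102.
μ = 4.011 − (-1.282)·1.102 = 5.423.

μ ≈ 5.423, σ ≈ 1.102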